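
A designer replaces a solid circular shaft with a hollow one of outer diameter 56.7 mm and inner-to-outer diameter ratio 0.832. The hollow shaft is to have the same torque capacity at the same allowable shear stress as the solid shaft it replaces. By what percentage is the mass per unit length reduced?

52.5 %

Equal τ_max and T ⇒ the solid shaft needs d_s³ = d_o³(1−k⁴), so d_s = 56.7·(1−0.832⁴)^(1/3) = 45.62 mm.
Area ratio A_h/A_s = d_o²(1−k²)/d_s² = (1−k²)/(1−k⁴)^(2/3) = 0.4755.
Mass saving = 1 − 0.4755 = 52.5 %.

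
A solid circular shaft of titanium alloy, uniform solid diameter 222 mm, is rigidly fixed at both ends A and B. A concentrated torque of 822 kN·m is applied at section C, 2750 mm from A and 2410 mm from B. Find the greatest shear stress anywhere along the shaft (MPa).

204 MPa

With uniform GJ and both ends fixed, compatibility θ_AC = θ_CB gives T_A·a = T_B·b, together with T_A + T_B = T₀.
T_A = T₀·b/(a+b) = 822000·2410/5160 = 383900 N·m; T_B = 438100 N·m.
τ in each portion: τ_AC = 1.79×10^8 Pa, τ_CB = 2.04×10^8 Pa; maximum is in CB.
τ_max = T_CB·r/J = 438100·0.111/2.38×10^-4 = 2.039×10^8 Pa.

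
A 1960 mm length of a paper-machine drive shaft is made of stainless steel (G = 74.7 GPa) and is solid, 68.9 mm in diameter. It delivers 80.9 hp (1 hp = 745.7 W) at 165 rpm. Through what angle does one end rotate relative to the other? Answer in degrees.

ω = 2π·165/60 = 17.28 rad/s, so T = P/ω = 80.9×745.7 / 17.28 = 3491 N·m.
J = πd⁴/32 = π(0.0689)⁴/32 = 2.212×10^-6 m⁴.
θ = T·L/(G·J) = 3491 × 1.96 / (74.7×10⁹ × 2.212×10^-6) = 0.04141 rad.

2.37°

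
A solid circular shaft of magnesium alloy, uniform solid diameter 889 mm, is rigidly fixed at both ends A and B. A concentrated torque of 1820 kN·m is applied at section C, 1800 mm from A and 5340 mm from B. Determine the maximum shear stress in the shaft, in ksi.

With uniform GJ and both ends fixed, compatibility θ_AC = θ_CB gives T_A·a = T_B·b, together with T_A + T_B = T₀.
T_A = T₀·b/(a+b) = 1.820e6·5340/7140 = 1.361e6 N·m; T_B = 458800 N·m.
τ in each portion: τ_AC = 9.87×10^6 Pa, τ_CB = 3.33×10^6 Pa; maximum is in AC.
τ_max = T_AC·r/J = 1.361e6·0.445/0.0613 = 9.867×10^6 Pa.

1.43 ksi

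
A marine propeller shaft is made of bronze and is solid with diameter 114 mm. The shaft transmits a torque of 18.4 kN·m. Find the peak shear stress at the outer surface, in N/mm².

J = πd⁴/32 = π(0.114)⁴/32 = 1.658×10^-5 m⁴.
τ_max = T·r/J = 18400 × 0.0570 / 1.658×10^-5 = 6.325×10^7 Pa.

63.3 N/mm²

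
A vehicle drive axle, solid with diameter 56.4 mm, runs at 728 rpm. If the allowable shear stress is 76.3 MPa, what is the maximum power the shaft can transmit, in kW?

J = πd⁴/32 = π(0.0564)⁴/32 = 9.934×10^-7 m⁴.
T_max = τ_allow·J/r = 7.63×10^7 × 9.934×10^-7 / 0.0282 = 2688 N·m.
ω = 2π·728/60 = 76.24 rad/s, so P_max = T_max·ω = 2.049×10^5 W.

205 kW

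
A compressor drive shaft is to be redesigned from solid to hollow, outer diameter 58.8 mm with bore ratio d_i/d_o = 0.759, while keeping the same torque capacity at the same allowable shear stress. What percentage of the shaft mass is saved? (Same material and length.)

44.5 %

Equal τ_max and T ⇒ the solid shaft needs d_s³ = d_o³(1−k⁴), so d_s = 58.8·(1−0.759⁴)^(1/3) = 51.40 mm.
Area ratio A_h/A_s = d_o²(1−k²)/d_s² = (1−k²)/(1−k⁴)^(2/3) = 0.5547.
Mass saving = 1 − 0.5547 = 44.5 %.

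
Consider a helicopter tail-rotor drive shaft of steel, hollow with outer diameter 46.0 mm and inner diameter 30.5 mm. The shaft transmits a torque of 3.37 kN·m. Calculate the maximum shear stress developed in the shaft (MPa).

J = π(d_o⁴ − d_i⁴)/32 = π(0.0460⁴ − 0.0305⁴)/32 = 3.546×10^-7 m⁴.
τ_max = T·r/J = 3370 × 0.0230 / 3.546×10^-7 = 2.186×10^8 Pa.

219 MPa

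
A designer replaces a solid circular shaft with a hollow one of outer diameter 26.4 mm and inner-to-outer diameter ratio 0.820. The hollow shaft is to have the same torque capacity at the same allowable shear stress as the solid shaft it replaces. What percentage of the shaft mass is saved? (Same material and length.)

Equal τ_max and T ⇒ the solid shaft needs d_s³ = d_o³(1−k⁴), so d_s = 26.4·(1−0.820⁴)^(1/3) = 21.60 mm.
Area ratio A_h/A_s = d_o²(1−k²)/d_s² = (1−k²)/(1−k⁴)^(2/3) = 0.4893.
Mass saving = 1 − 0.4893 = 51.1 %.

51.1 %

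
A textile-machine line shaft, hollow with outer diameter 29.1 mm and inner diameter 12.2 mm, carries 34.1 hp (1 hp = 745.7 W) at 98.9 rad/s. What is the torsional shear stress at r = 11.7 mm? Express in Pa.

ω = 98.9 rad/s, so T = P/ω = 34.1×745.7 / 98.90 = 257.1 N·m.
J = π(d_o⁴ − d_i⁴)/32 = π(0.0291⁴ − 0.0122⁴)/32 = 6.822×10^-8 m⁴.
Shear stress varies linearly with radius: τ = T·r/J = 257.1 × 0.0117 / 6.822×10^-8 = 4.409×10^7 Pa.

4.41e7 Pa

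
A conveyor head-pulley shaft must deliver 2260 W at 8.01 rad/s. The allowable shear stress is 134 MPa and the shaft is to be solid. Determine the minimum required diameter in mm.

22.1 mm

ω = 8.01 rad/s, so T = P/ω = 2260 / 8.010 = 282.1 N·m.
For a solid shaft τ_max = 16T/(πd³), so d = (16T/(π τ_allow))^(1/3) = (16·282.1/(π·1.34×10^8))^(1/3) = 0.02205 m.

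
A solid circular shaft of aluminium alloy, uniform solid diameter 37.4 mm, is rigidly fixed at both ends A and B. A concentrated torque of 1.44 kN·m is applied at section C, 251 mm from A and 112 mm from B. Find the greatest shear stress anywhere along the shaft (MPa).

With uniform GJ and both ends fixed, compatibility θ_AC = θ_CB gives T_A·a = T_B·b, together with T_A + T_B = T₀.
T_A = T₀·b/(a+b) = 1440·112/363.0 = 444.3 N·m; T_B = 995.7 N·m.
τ in each portion: τ_AC = 4.33×10^7 Pa, τ_CB = 9.69×10^7 Pa; maximum is in CB.
τ_max = T_CB·r/J = 995.7·0.0187/1.92×10^-7 = 9.694×10^7 Pa.

96.9 MPa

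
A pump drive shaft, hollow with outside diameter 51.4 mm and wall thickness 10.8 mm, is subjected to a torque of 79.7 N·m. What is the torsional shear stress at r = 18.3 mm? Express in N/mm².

2.40 N/mm²

J = π(d_o⁴ − d_i⁴)/32 = π(0.0514⁴ − 0.0298⁴)/32 = 6.078×10^-7 m⁴.
Shear stress varies linearly with radius: τ = T·r/J = 79.70 × 0.0183 / 6.078×10^-7 = 2.400×10^6 Pa.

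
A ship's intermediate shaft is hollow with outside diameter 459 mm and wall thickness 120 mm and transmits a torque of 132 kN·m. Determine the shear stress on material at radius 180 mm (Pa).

J = π(d_o⁴ − d_i⁴)/32 = π(0.459⁴ − 0.219⁴)/32 = 4.132×10^-3 m⁴.
Shear stress varies linearly with radius: τ = T·r/J = 132000 × 0.180 / 4.132×10^-3 = 5.751×10^6 Pa.

5.75e6 Pa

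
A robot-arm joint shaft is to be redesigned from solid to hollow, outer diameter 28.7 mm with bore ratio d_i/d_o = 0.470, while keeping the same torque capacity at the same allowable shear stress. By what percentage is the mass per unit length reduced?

19.4 %

Equal τ_max and T ⇒ the solid shaft needs d_s³ = d_o³(1−k⁴), so d_s = 28.7·(1−0.470⁴)^(1/3) = 28.23 mm.
Area ratio A_h/A_s = d_o²(1−k²)/d_s² = (1−k²)/(1−k⁴)^(2/3) = 0.8055.
Mass saving = 1 − 0.8055 = 19.4 %.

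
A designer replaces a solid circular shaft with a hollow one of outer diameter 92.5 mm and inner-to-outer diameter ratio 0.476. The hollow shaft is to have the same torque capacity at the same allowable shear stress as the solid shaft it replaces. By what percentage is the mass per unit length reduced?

Equal τ_max and T ⇒ the solid shaft needs d_s³ = d_o³(1−k⁴), so d_s = 92.5·(1−0.476⁴)^(1/3) = 90.89 mm.
Area ratio A_h/A_s = d_o²(1−k²)/d_s² = (1−k²)/(1−k⁴)^(2/3) = 0.8011.
Mass saving = 1 − 0.8011 = 19.9 %.

19.9 %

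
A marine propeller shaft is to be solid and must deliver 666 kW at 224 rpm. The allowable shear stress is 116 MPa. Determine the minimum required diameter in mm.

108 mm

ω = 2π·224/60 = 23.46 rad/s, so T = P/ω = 666×10³ / 23.46 = 28390 N·m.
For a solid shaft τ_max = 16T/(πd³), so d = (16T/(π τ_allow))^(1/3) = (16·28390/(π·1.16×10^8))^(1/3) = 0.1076 m.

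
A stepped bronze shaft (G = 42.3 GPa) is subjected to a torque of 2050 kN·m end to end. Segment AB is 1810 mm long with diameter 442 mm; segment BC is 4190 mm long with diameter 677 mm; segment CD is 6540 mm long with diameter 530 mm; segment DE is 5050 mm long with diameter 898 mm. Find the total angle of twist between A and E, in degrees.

J_AB = π(0.442)⁴/32 = 3.75×10^-3 m⁴; J_BC = π(0.677)⁴/32 = 0.0206 m⁴; J_CD = π(0.530)⁴/32 = 7.75×10^-3 m⁴; J_DE = π(0.898)⁴/32 = 0.0638 m⁴.
θ = (T/G)·Σ L_i/J_i = (2.050e6/42.3×10⁹)·(1.81/3.75×10^-3 + 4.19/0.0206 + 6.54/7.75×10^-3 + 5.05/0.0638) = 0.07801 rad.

4.47°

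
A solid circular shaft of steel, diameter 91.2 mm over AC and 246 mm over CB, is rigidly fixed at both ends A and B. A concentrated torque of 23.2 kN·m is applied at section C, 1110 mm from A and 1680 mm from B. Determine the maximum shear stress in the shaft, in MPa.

Compatibility: T_A·a/J_AC = T_B·b/J_CB with T_A + T_B = T₀.
J_AC = 6.79×10^-6 m⁴, J_CB = 3.60×10^-4 m⁴, so T_A = T₀·(J_AC/a)/((J_AC/a)+(J_CB/b)) = 644.9 N·m, T_B = 22560 N·m.
τ in each portion: τ_AC = 4.33×10^6 Pa, τ_CB = 7.72×10^6 Pa; maximum is in CB.
τ_max = T_CB·r/J = 22560·0.123/3.60×10^-4 = 7.716×10^6 Pa.

7.72 MPa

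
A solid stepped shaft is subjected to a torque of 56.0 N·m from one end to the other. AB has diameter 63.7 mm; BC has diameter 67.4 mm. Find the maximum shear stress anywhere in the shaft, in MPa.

Under the same torque, τ_max = 16T/(πd³) is largest where d is smallest — segment AB (d = 63.7 mm).
τ_max = 16·56.00/(π·(0.0637)³) = 1.103×10^6 Pa.

1.10 MPa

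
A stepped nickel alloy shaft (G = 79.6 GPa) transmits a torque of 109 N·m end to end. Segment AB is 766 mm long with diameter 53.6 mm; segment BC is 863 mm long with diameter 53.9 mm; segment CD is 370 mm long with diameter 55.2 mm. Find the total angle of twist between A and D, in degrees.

0.188°

J_AB = π(0.0536)⁴/32 = 8.10×10^-7 m⁴; J_BC = π(0.0539)⁴/32 = 8.29×10^-7 m⁴; J_CD = π(0.0552)⁴/32 = 9.11×10^-7 m⁴.
θ = (T/G)·Σ L_i/J_i = (109.0/79.6×10⁹)·(0.766/8.10×10^-7 + 0.863/8.29×10^-7 + 0.370/9.11×10^-7) = 3.276×10^-3 rad.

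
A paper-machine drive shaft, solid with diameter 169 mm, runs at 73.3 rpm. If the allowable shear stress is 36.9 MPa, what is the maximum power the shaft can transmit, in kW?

268 kW

J = πd⁴/32 = π(0.169)⁴/32 = 8.008×10^-5 m⁴.
T_max = τ_allow·J/r = 3.69×10^7 × 8.008×10^-5 / 0.0845 = 34970 N·m.
ω = 2π·73.3/60 = 7.676 rad/s, so P_max = T_max·ω = 2.684×10^5 W.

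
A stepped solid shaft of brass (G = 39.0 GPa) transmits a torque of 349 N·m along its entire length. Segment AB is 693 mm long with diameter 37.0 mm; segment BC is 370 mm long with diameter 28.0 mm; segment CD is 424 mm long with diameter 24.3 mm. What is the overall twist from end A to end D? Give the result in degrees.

J_AB = π(0.0370)⁴/32 = 1.84×10^-7 m⁴; J_BC = π(0.0280)⁴/32 = 6.03×10^-8 m⁴; J_CD = π(0.0243)⁴/32 = 3.42×10^-8 m⁴.
θ = (T/G)·Σ L_i/J_i = (349.0/39.0×10⁹)·(0.693/1.84×10^-7 + 0.370/6.03×10^-8 + 0.424/3.42×10^-8) = 0.1994 rad.

11.4°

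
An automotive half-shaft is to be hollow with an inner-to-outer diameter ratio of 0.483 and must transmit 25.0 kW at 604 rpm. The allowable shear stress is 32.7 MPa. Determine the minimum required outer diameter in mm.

40.2 mm

ω = 2π·604/60 = 63.25 rad/s, so T = P/ω = 25.0×10³ / 63.25 = 395.3 N·m.
For a hollow shaft with d_i/d_o = 0.483: τ_max = 16T/(π d_o³ (1−k⁴)), so d_o = [16T/(π τ_allow (1−k⁴))]^(1/3) = [16·395.3/(π·3.27×10^7·0.9456)]^(1/3) = 0.04023 m.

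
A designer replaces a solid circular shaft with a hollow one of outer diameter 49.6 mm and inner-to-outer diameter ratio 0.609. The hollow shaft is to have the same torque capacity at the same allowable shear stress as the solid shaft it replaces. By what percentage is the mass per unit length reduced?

Equal τ_max and T ⇒ the solid shaft needs d_s³ = d_o³(1−k⁴), so d_s = 49.6·(1−0.609⁴)^(1/3) = 47.21 mm.
Area ratio A_h/A_s = d_o²(1−k²)/d_s² = (1−k²)/(1−k⁴)^(2/3) = 0.6943.
Mass saving = 1 − 0.6943 = 30.6 %.

30.6 %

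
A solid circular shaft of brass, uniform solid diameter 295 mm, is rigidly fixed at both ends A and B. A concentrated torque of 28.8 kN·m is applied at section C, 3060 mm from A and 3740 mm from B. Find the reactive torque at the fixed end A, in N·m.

With uniform GJ and both ends fixed, compatibility θ_AC = θ_CB gives T_A·a = T_B·b, together with T_A + T_B = T₀.
T_A = T₀·b/(a+b) = 28800·3740/6800 = 15840 N·m; T_B = 12960 N·m.

15800 N·m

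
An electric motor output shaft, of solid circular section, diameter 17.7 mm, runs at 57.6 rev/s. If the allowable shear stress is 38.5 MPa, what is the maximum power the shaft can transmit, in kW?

J = πd⁴/32 = π(0.0177)⁴/32 = 9.636×10^-9 m⁴.
T_max = τ_allow·J/r = 3.85×10^7 × 9.636×10^-9 / 0.00885 = 41.92 N·m.
ω = 2π·57.6 = 361.9 rad/s, so P_max = T_max·ω = 1.517×10^4 W.

15.2 kW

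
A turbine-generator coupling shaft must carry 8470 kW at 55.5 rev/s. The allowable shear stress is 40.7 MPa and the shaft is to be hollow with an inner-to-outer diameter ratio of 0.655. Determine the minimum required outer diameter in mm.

155 mm

ω = 2π·55.5 = 348.7 rad/s, so T = P/ω = 8470×10³ / 348.7 = 24290 N·m.
For a hollow shaft with d_i/d_o = 0.655: τ_max = 16T/(π d_o³ (1−k⁴)), so d_o = [16T/(π τ_allow (1−k⁴))]^(1/3) = [16·24290/(π·4.07×10^7·0.8159)]^(1/3) = 0.1550 m.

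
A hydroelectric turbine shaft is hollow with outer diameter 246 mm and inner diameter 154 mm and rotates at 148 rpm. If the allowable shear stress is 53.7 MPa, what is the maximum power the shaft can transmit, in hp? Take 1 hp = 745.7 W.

2760 hp

J = π(d_o⁴ − d_i⁴)/32 = π(0.246⁴ − 0.154⁴)/32 = 3.043×10^-4 m⁴.
T_max = τ_allow·J/r = 5.37×10^7 × 3.043×10^-4 / 0.123 = 132900 N·m.
ω = 2π·148/60 = 15.50 rad/s, so P_max = T_max·ω = 2.059×10^6 W.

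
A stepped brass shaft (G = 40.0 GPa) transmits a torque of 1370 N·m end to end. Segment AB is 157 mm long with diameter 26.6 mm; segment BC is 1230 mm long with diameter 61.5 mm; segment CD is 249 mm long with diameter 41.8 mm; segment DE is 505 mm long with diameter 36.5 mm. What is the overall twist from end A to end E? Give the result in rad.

0.267 rad

J_AB = π(0.0266)⁴/32 = 4.92×10^-8 m⁴; J_BC = π(0.0615)⁴/32 = 1.40×10^-6 m⁴; J_CD = π(0.0418)⁴/32 = 3.00×10^-7 m⁴; J_DE = π(0.0365)⁴/32 = 1.74×10^-7 m⁴.
θ = (T/G)·Σ L_i/J_i = (1370/40.0×10⁹)·(0.157/4.92×10^-8 + 1.23/1.40×10^-6 + 0.249/3.00×10^-7 + 0.505/1.74×10^-7) = 0.2671 rad.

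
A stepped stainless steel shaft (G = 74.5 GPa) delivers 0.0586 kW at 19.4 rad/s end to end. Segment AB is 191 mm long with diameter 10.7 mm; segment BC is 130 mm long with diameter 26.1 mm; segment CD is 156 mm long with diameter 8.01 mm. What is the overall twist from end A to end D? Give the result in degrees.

ω = 19.4 rad/s, so T = P/ω = 0.0586×10³ / 19.40 = 3.021 N·m.
J_AB = π(0.0107)⁴/32 = 1.29×10^-9 m⁴; J_BC = π(0.0261)⁴/32 = 4.56×10^-8 m⁴; J_CD = π(0.00801)⁴/32 = 4.04×10^-10 m⁴.
θ = (T/G)·Σ L_i/J_i = (3.021/74.5×10⁹)·(0.191/1.29×10^-9 + 0.130/4.56×10^-8 + 0.156/4.04×10^-10) = 0.02178 rad.

1.25°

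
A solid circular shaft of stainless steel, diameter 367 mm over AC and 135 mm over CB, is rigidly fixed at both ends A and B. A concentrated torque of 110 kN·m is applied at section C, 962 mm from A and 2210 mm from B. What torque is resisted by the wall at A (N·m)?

Compatibility: T_A·a/J_AC = T_B·b/J_CB with T_A + T_B = T₀.
J_AC = 1.78×10^-3 m⁴, J_CB = 3.26×10^-5 m⁴, so T_A = T₀·(J_AC/a)/((J_AC/a)+(J_CB/b)) = 109100 N·m, T_B = 869.8 N·m.

109000 N·m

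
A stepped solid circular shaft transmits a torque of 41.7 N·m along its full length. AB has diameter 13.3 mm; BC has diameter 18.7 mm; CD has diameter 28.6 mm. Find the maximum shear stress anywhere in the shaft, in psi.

13100 psi

Under the same torque, τ_max = 16T/(πd³) is largest where d is smallest — segment AB (d = 13.3 mm).
τ_max = 16·41.70/(π·(0.0133)³) = 9.027×10^7 Pa.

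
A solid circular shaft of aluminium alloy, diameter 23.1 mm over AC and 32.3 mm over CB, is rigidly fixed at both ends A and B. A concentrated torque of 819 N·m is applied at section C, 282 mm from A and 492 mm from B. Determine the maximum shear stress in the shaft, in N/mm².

106 N/mm²

Compatibility: T_A·a/J_AC = T_B·b/J_CB with T_A + T_B = T₀.
J_AC = 2.80×10^-8 m⁴, J_CB = 1.07×10^-7 m⁴, so T_A = T₀·(J_AC/a)/((J_AC/a)+(J_CB/b)) = 256.7 N·m, T_B = 562.3 N·m.
τ in each portion: τ_AC = 1.06×10^8 Pa, τ_CB = 8.50×10^7 Pa; maximum is in AC.
τ_max = T_AC·r/J = 256.7·0.0116/2.80×10^-8 = 1.060×10^8 Pa.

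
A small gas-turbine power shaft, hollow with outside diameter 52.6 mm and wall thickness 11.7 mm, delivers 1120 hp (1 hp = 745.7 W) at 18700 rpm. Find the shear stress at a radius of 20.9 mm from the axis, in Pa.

1.31e7 Pa

ω = 2π·18700/60 = 1958 rad/s, so T = P/ω = 1120×745.7 / 1958 = 426.5 N·m.
J = π(d_o⁴ − d_i⁴)/32 = π(0.0526⁴ − 0.0292⁴)/32 = 6.802×10^-7 m⁴.
Shear stress varies linearly with radius: τ = T·r/J = 426.5 × 0.0209 / 6.802×10^-7 = 1.311×10^7 Pa.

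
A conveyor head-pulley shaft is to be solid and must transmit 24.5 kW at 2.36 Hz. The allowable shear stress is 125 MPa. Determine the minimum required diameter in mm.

ω = 2π·2.36 = 14.83 rad/s, so T = P/ω = 24.5×10³ / 14.83 = 1652 N·m.
For a solid shaft τ_max = 16T/(πd³), so d = (16T/(π τ_allow))^(1/3) = (16·1652/(π·1.25×10^8))^(1/3) = 0.04068 m.

40.7 mm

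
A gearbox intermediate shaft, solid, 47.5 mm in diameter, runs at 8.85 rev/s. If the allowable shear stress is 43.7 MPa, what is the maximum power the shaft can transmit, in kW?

51.1 kW

J = πd⁴/32 = π(0.0475)⁴/32 = 4.998×10^-7 m⁴.
T_max = τ_allow·J/r = 4.37×10^7 × 4.998×10^-7 / 0.0238 = 919.6 N·m.
ω = 2π·8.85 = 55.61 rad/s, so P_max = T_max·ω = 5.113×10^4 W.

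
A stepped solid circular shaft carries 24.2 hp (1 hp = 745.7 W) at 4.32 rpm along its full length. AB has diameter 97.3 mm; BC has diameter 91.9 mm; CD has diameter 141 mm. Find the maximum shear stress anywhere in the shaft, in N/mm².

262 N/mm²

ω = 2π·4.32/60 = 0.4524 rad/s, so T = P/ω = 24.2×745.7 / 0.4524 = 39890 N·m.
Under the same torque, τ_max = 16T/(πd³) is largest where d is smallest — segment BC (d = 91.9 mm).
τ_max = 16·39890/(π·(0.0919)³) = 2.618×10^8 Pa.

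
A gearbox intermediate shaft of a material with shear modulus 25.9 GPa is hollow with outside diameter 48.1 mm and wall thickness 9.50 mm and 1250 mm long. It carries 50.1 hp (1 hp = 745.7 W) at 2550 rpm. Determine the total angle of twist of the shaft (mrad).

14.8 mrad

ω = 2π·2550/60 = 267.0 rad/s, so T = P/ω = 50.1×745.7 / 267.0 = 139.9 N·m.
J = π(d_o⁴ − d_i⁴)/32 = π(0.0481⁴ − 0.0291⁴)/32 = 4.551×10^-7 m⁴.
θ = T·L/(G·J) = 139.9 × 1.25 / (25.9×10⁹ × 4.551×10^-7) = 0.01484 rad.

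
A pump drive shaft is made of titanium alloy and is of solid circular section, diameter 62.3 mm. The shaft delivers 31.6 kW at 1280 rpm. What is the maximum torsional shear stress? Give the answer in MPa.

ω = 2π·1280/60 = 134.0 rad/s, so T = P/ω = 31.6×10³ / 134.0 = 235.7 N·m.
J = πd⁴/32 = π(0.0623)⁴/32 = 1.479×10^-6 m⁴.
τ_max = T·r/J = 235.7 × 0.0311 / 1.479×10^-6 = 4.965×10^6 Pa.

4.97 MPa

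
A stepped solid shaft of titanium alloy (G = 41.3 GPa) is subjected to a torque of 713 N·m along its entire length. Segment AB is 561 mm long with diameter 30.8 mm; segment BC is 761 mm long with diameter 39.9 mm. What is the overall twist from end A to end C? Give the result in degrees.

9.31°

J_AB = π(0.0308)⁴/32 = 8.83×10^-8 m⁴; J_BC = π(0.0399)⁴/32 = 2.49×10^-7 m⁴.
θ = (T/G)·Σ L_i/J_i = (713.0/41.3×10⁹)·(0.561/8.83×10^-8 + 0.761/2.49×10^-7) = 0.1624 rad.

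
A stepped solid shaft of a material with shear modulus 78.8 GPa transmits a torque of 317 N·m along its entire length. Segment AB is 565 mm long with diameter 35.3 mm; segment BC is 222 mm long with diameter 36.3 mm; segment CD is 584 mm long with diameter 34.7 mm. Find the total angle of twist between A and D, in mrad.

36.7 mrad

J_AB = π(0.0353)⁴/32 = 1.52×10^-7 m⁴; J_BC = π(0.0363)⁴/32 = 1.70×10^-7 m⁴; J_CD = π(0.0347)⁴/32 = 1.42×10^-7 m⁴.
θ = (T/G)·Σ L_i/J_i = (317.0/78.8×10⁹)·(0.565/1.52×10^-7 + 0.222/1.70×10^-7 + 0.584/1.42×10^-7) = 0.03665 rad.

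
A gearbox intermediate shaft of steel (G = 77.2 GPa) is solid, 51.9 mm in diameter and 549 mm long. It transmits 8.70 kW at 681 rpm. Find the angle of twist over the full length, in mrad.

1.22 mrad

ω = 2π·681/60 = 71.31 rad/s, so T = P/ω = 8.70×10³ / 71.31 = 122.0 N·m.
J = πd⁴/32 = π(0.0519)⁴/32 = 7.123×10^-7 m⁴.
θ = T·L/(G·J) = 122.0 × 0.549 / (77.2×10⁹ × 7.123×10^-7) = 1.218×10^-3 rad.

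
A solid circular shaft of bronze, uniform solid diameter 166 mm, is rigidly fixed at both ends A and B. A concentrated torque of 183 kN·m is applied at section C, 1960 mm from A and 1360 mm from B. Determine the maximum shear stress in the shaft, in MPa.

With uniform GJ and both ends fixed, compatibility θ_AC = θ_CB gives T_A·a = T_B·b, together with T_A + T_B = T₀.
T_A = T₀·b/(a+b) = 183000·1360/3320 = 74960 N·m; T_B = 108000 N·m.
τ in each portion: τ_AC = 8.35×10^7 Pa, τ_CB = 1.20×10^8 Pa; maximum is in CB.
τ_max = T_CB·r/J = 108000·0.0830/7.45×10^-5 = 1.203×10^8 Pa.

120 MPa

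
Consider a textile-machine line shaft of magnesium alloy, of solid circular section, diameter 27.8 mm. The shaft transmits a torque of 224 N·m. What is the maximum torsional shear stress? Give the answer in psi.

J = πd⁴/32 = π(0.0278)⁴/32 = 5.864×10^-8 m⁴.
τ_max = T·r/J = 224.0 × 0.0139 / 5.864×10^-8 = 5.310×10^7 Pa.

7700 psi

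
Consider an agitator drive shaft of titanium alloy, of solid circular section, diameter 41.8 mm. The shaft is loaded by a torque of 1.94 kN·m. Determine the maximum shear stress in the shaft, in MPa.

135 MPa

J = πd⁴/32 = π(0.0418)⁴/32 = 2.997×10^-7 m⁴.
τ_max = T·r/J = 1940 × 0.0209 / 2.997×10^-7 = 1.353×10^8 Pa.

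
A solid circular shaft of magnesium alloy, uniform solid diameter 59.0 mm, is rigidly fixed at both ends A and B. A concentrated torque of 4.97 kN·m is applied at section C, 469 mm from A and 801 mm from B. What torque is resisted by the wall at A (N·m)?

3130 N·m

With uniform GJ and both ends fixed, compatibility θ_AC = θ_CB gives T_A·a = T_B·b, together with T_A + T_B = T₀.
T_A = T₀·b/(a+b) = 4970·801/1270 = 3135 N·m; T_B = 1835 N·m.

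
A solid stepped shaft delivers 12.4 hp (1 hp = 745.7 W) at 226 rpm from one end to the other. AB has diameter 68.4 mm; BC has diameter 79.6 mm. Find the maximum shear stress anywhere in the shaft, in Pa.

ω = 2π·226/60 = 23.67 rad/s, so T = P/ω = 12.4×745.7 / 23.67 = 390.7 N·m.
Under the same torque, τ_max = 16T/(πd³) is largest where d is smallest — segment AB (d = 68.4 mm).
τ_max = 16·390.7/(π·(0.0684)³) = 6.218×10^6 Pa.

6.22e6 Pa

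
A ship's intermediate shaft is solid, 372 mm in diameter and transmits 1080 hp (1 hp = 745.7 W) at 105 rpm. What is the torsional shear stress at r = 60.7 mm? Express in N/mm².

ω = 2π·105/60 = 11.00 rad/s, so T = P/ω = 1080×745.7 / 11.00 = 73240 N·m.
J = πd⁴/32 = π(0.372)⁴/32 = 1.880×10^-3 m⁴.
Shear stress varies linearly with radius: τ = T·r/J = 73240 × 0.0607 / 1.880×10^-3 = 2.365×10^6 Pa.

2.36 N/mm²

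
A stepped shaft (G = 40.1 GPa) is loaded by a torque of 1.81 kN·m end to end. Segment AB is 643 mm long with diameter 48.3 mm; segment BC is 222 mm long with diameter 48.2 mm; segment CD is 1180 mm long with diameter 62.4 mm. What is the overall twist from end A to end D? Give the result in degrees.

J_AB = π(0.0483)⁴/32 = 5.34×10^-7 m⁴; J_BC = π(0.0482)⁴/32 = 5.30×10^-7 m⁴; J_CD = π(0.0624)⁴/32 = 1.49×10^-6 m⁴.
θ = (T/G)·Σ L_i/J_i = (1810/40.1×10⁹)·(0.643/5.34×10^-7 + 0.222/5.30×10^-7 + 1.18/1.49×10^-6) = 0.1090 rad.

6.25°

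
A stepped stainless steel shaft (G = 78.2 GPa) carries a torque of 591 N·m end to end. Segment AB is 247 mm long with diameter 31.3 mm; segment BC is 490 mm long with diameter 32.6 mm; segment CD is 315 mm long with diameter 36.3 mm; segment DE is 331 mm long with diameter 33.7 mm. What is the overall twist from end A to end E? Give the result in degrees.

4.98°

J_AB = π(0.0313)⁴/32 = 9.42×10^-8 m⁴; J_BC = π(0.0326)⁴/32 = 1.11×10^-7 m⁴; J_CD = π(0.0363)⁴/32 = 1.70×10^-7 m⁴; J_DE = π(0.0337)⁴/32 = 1.27×10^-7 m⁴.
θ = (T/G)·Σ L_i/J_i = (591.0/78.2×10⁹)·(0.247/9.42×10^-8 + 0.490/1.11×10^-7 + 0.315/1.70×10^-7 + 0.331/1.27×10^-7) = 0.08693 rad.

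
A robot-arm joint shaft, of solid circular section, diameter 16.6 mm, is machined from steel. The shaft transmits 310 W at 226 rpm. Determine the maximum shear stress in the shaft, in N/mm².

ω = 2π·226/60 = 23.67 rad/s, so T = P/ω = 310 / 23.67 = 13.10 N·m.
J = πd⁴/32 = π(0.0166)⁴/32 = 7.455×10^-9 m⁴.
τ_max = T·r/J = 13.10 × 0.00830 / 7.455×10^-9 = 1.458×10^7 Pa.

14.6 N/mm²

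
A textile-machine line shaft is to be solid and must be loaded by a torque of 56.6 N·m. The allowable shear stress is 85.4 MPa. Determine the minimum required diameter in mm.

15.0 mm

For a solid shaft τ_max = 16T/(πd³), so d = (16T/(π τ_allow))^(1/3) = (16·56.60/(π·8.54×10^7))^(1/3) = 0.01500 m.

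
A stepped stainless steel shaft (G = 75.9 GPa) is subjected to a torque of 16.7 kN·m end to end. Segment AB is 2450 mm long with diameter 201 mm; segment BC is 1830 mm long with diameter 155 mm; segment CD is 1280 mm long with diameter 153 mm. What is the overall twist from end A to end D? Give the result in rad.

J_AB = π(0.201)⁴/32 = 1.60×10^-4 m⁴; J_BC = π(0.155)⁴/32 = 5.67×10^-5 m⁴; J_CD = π(0.153)⁴/32 = 5.38×10^-5 m⁴.
θ = (T/G)·Σ L_i/J_i = (16700/75.9×10⁹)·(2.45/1.60×10^-4 + 1.83/5.67×10^-5 + 1.28/5.38×10^-5) = 0.01570 rad.

0.0157 rad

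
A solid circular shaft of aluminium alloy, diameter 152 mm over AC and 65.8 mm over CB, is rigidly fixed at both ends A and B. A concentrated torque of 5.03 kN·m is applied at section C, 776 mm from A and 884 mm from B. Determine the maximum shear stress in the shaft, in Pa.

7.08e6 Pa

Compatibility: T_A·a/J_AC = T_B·b/J_CB with T_A + T_B = T₀.
J_AC = 5.24×10^-5 m⁴, J_CB = 1.84×10^-6 m⁴, so T_A = T₀·(J_AC/a)/((J_AC/a)+(J_CB/b)) = 4880 N·m, T_B = 150.4 N·m.
τ in each portion: τ_AC = 7.08×10^6 Pa, τ_CB = 2.69×10^6 Pa; maximum is in AC.
τ_max = T_AC·r/J = 4880·0.0760/5.24×10^-5 = 7.077×10^6 Pa.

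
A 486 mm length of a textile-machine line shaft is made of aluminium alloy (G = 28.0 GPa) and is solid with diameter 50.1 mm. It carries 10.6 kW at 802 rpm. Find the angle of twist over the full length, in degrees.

0.203°

ω = 2π·802/60 = 83.99 rad/s, so T = P/ω = 10.6×10³ / 83.99 = 126.2 N·m.
J = πd⁴/32 = π(0.0501)⁴/32 = 6.185×10^-7 m⁴.
θ = T·L/(G·J) = 126.2 × 0.486 / (28.0×10⁹ × 6.185×10^-7) = 3.542×10^-3 rad.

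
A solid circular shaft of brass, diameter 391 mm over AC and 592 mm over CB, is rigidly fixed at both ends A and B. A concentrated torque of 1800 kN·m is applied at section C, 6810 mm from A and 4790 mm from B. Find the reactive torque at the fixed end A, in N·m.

Compatibility: T_A·a/J_AC = T_B·b/J_CB with T_A + T_B = T₀.
J_AC = 2.29×10^-3 m⁴, J_CB = 0.0121 m⁴, so T_A = T₀·(J_AC/a)/((J_AC/a)+(J_CB/b)) = 212500 N·m, T_B = 1.588e6 N·m.

212000 N·m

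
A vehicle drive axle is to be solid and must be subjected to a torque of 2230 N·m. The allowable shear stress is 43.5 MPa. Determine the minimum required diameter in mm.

For a solid shaft τ_max = 16T/(πd³), so d = (16T/(π τ_allow))^(1/3) = (16·2230/(π·4.35×10^7))^(1/3) = 0.06391 m.

63.9 mm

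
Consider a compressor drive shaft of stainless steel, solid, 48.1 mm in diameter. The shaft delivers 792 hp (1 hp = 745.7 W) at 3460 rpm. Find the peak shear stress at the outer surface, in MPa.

74.6 MPa

ω = 2π·3460/60 = 362.3 rad/s, so T = P/ω = 792×745.7 / 362.3 = 1630 N·m.
J = πd⁴/32 = π(0.0481)⁴/32 = 5.255×10^-7 m⁴.
τ_max = T·r/J = 1630 × 0.0241 / 5.255×10^-7 = 7.460×10^7 Pa.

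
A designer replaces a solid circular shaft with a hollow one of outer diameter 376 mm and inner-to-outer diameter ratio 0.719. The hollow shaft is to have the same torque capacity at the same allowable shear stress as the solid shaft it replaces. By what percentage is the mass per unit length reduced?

Equal τ_max and T ⇒ the solid shaft needs d_s³ = d_o³(1−k⁴), so d_s = 376·(1−0.719⁴)^(1/3) = 339.0 mm.
Area ratio A_h/A_s = d_o²(1−k²)/d_s² = (1−k²)/(1−k⁴)^(2/3) = 0.5943.
Mass saving = 1 − 0.5943 = 40.6 %.

40.6 %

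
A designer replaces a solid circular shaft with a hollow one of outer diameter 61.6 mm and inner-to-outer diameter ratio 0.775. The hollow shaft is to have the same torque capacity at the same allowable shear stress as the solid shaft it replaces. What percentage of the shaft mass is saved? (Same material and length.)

46.2 %

Equal τ_max and T ⇒ the solid shaft needs d_s³ = d_o³(1−k⁴), so d_s = 61.6·(1−0.775⁴)^(1/3) = 53.06 mm.
Area ratio A_h/A_s = d_o²(1−k²)/d_s² = (1−k²)/(1−k⁴)^(2/3) = 0.5382.
Mass saving = 1 − 0.5382 = 46.2 %.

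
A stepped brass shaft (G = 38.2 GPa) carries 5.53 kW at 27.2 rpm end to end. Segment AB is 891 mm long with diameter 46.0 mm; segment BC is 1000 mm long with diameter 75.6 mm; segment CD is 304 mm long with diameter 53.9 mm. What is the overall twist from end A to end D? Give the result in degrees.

ω = 2π·27.2/60 = 2.848 rad/s, so T = P/ω = 5.53×10³ / 2.848 = 1941 N·m.
J_AB = π(0.0460)⁴/32 = 4.40×10^-7 m⁴; J_BC = π(0.0756)⁴/32 = 3.21×10^-6 m⁴; J_CD = π(0.0539)⁴/32 = 8.29×10^-7 m⁴.
θ = (T/G)·Σ L_i/J_i = (1941/38.2×10⁹)·(0.891/4.40×10^-7 + 1.00/3.21×10^-6 + 0.304/8.29×10^-7) = 0.1375 rad.

7.88°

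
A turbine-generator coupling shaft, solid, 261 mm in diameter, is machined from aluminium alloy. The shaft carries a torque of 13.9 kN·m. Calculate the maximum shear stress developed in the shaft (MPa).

3.98 MPa

J = πd⁴/32 = π(0.261)⁴/32 = 4.556×10^-4 m⁴.
τ_max = T·r/J = 13900 × 0.131 / 4.556×10^-4 = 3.982×10^6 Pa.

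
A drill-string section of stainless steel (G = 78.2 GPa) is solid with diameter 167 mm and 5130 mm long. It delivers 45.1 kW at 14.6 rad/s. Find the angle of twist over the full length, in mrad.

2.65 mrad

ω = 14.6 rad/s, so T = P/ω = 45.1×10³ / 14.60 = 3089 N·m.
J = πd⁴/32 = π(0.167)⁴/32 = 7.636×10^-5 m⁴.
θ = T·L/(G·J) = 3089 × 5.13 / (78.2×10⁹ × 7.636×10^-5) = 2.654×10^-3 rad.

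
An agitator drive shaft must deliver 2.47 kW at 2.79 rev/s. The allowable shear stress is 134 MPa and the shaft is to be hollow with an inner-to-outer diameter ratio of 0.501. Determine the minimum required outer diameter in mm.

17.9 mm

ω = 2π·2.79 = 17.53 rad/s, so T = P/ω = 2.47×10³ / 17.53 = 140.9 N·m.
For a hollow shaft with d_i/d_o = 0.501: τ_max = 16T/(π d_o³ (1−k⁴)), so d_o = [16T/(π τ_allow (1−k⁴))]^(1/3) = [16·140.9/(π·1.34×10^8·0.9370)]^(1/3) = 0.01788 m.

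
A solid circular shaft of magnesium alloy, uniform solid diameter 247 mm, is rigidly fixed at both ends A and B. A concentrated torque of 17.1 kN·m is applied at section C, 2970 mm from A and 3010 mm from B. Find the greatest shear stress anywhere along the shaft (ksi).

0.422 ksi

With uniform GJ and both ends fixed, compatibility θ_AC = θ_CB gives T_A·a = T_B·b, together with T_A + T_B = T₀.
T_A = T₀·b/(a+b) = 17100·3010/5980 = 8607 N·m; T_B = 8493 N·m.
τ in each portion: τ_AC = 2.91×10^6 Pa, τ_CB = 2.87×10^6 Pa; maximum is in AC.
τ_max = T_AC·r/J = 8607·0.123/3.65×10^-4 = 2.909×10^6 Pa.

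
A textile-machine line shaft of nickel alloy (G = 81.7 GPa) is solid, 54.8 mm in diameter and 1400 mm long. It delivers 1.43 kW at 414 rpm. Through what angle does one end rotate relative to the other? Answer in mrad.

ω = 2π·414/60 = 43.35 rad/s, so T = P/ω = 1.43×10³ / 43.35 = 32.98 N·m.
J = πd⁴/32 = π(0.0548)⁴/32 = 8.854×10^-7 m⁴.
θ = T·L/(G·J) = 32.98 × 1.40 / (81.7×10⁹ × 8.854×10^-7) = 6.384×10^-4 rad.

0.638 mrad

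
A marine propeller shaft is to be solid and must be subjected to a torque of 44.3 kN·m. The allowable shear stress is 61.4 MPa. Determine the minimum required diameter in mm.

154 mm

For a solid shaft τ_max = 16T/(πd³), so d = (16T/(π τ_allow))^(1/3) = (16·44300/(π·6.14×10^7))^(1/3) = 0.1543 m.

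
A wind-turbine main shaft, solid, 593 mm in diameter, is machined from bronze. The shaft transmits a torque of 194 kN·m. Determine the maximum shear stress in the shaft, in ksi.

0.687 ksi

J = πd⁴/32 = π(0.593)⁴/32 = 0.01214 m⁴.
τ_max = T·r/J = 194000 × 0.296 / 0.01214 = 4.738×10^6 Pa.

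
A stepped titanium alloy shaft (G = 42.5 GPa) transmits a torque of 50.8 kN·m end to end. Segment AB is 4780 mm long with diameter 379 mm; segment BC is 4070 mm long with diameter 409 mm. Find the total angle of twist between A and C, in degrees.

0.263°

J_AB = π(0.379)⁴/32 = 2.03×10^-3 m⁴; J_BC = π(0.409)⁴/32 = 2.75×10^-3 m⁴.
θ = (T/G)·Σ L_i/J_i = (50800/42.5×10⁹)·(4.78/2.03×10^-3 + 4.07/2.75×10^-3) = 4.591×10^-3 rad.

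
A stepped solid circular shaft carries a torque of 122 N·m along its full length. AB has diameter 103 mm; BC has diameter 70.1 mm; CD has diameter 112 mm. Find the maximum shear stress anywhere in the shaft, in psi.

262 psi

Under the same torque, τ_max = 16T/(πd³) is largest where d is smallest — segment BC (d = 70.1 mm).
τ_max = 16·122.0/(π·(0.0701)³) = 1.804×10^6 Pa.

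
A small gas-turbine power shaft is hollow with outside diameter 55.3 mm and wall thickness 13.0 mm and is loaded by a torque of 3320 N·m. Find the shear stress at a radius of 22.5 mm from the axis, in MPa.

88.3 MPa

J = π(d_o⁴ − d_i⁴)/32 = π(0.0553⁴ − 0.0293⁴)/32 = 8.458×10^-7 m⁴.
Shear stress varies linearly with radius: τ = T·r/J = 3320 × 0.0225 / 8.458×10^-7 = 8.832×10^7 Pa.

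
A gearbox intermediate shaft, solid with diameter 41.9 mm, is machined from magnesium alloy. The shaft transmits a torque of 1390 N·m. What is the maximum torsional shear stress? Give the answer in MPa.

96.2 MPa

J = πd⁴/32 = π(0.0419)⁴/32 = 3.026×10^-7 m⁴.
τ_max = T·r/J = 1390 × 0.0209 / 3.026×10^-7 = 9.624×10^7 Pa.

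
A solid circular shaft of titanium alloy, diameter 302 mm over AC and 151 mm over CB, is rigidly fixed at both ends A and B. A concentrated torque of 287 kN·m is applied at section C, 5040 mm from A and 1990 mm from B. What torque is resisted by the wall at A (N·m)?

Compatibility: T_A·a/J_AC = T_B·b/J_CB with T_A + T_B = T₀.
J_AC = 8.17×10^-4 m⁴, J_CB = 5.10×10^-5 m⁴, so T_A = T₀·(J_AC/a)/((J_AC/a)+(J_CB/b)) = 247800 N·m, T_B = 39220 N·m.

248000 N·m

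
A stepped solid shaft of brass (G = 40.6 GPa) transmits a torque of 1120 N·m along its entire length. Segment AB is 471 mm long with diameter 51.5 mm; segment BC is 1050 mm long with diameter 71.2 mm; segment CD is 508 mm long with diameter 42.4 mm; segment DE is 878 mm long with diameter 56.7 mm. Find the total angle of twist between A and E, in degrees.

J_AB = π(0.0515)⁴/32 = 6.91×10^-7 m⁴; J_BC = π(0.0712)⁴/32 = 2.52×10^-6 m⁴; J_CD = π(0.0424)⁴/32 = 3.17×10^-7 m⁴; J_DE = π(0.0567)⁴/32 = 1.01×10^-6 m⁴.
θ = (T/G)·Σ L_i/J_i = (1120/40.6×10⁹)·(0.471/6.91×10^-7 + 1.05/2.52×10^-6 + 0.508/3.17×10^-7 + 0.878/1.01×10^-6) = 0.09833 rad.

5.63°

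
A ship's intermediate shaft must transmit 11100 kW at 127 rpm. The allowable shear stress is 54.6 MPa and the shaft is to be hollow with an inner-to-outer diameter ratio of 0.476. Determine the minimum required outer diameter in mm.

435 mm

ω = 2π·127/60 = 13.30 rad/s, so T = P/ω = 11100×10³ / 13.30 = 834600 N·m.
For a hollow shaft with d_i/d_o = 0.476: τ_max = 16T/(π d_o³ (1−k⁴)), so d_o = [16T/(π τ_allow (1−k⁴))]^(1/3) = [16·834600/(π·5.46×10^7·0.9487)]^(1/3) = 0.4346 m.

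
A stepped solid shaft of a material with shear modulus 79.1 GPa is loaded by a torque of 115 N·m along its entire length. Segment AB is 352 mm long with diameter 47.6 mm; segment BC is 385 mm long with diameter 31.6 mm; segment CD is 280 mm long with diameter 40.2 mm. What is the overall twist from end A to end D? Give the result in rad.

0.00832 rad

J_AB = π(0.0476)⁴/32 = 5.04×10^-7 m⁴; J_BC = π(0.0316)⁴/32 = 9.79×10^-8 m⁴; J_CD = π(0.0402)⁴/32 = 2.56×10^-7 m⁴.
θ = (T/G)·Σ L_i/J_i = (115.0/79.1×10⁹)·(0.352/5.04×10^-7 + 0.385/9.79×10^-8 + 0.280/2.56×10^-7) = 8.321×10^-3 rad.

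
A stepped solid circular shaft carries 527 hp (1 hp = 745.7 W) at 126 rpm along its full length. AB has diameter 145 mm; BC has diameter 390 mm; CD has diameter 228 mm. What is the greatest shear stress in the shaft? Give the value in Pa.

ω = 2π·126/60 = 13.19 rad/s, so T = P/ω = 527×745.7 / 13.19 = 29780 N·m.
Under the same torque, τ_max = 16T/(πd³) is largest where d is smallest — segment AB (d = 145 mm).
τ_max = 16·29780/(π·(0.145)³) = 4.976×10^7 Pa.

4.98e7 Pa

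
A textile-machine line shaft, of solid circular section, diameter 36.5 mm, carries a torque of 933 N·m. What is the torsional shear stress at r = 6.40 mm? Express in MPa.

J = πd⁴/32 = π(0.0365)⁴/32 = 1.742×10^-7 m⁴.
Shear stress varies linearly with radius: τ = T·r/J = 933.0 × 0.00640 / 1.742×10^-7 = 3.427×10^7 Pa.

34.3 MPa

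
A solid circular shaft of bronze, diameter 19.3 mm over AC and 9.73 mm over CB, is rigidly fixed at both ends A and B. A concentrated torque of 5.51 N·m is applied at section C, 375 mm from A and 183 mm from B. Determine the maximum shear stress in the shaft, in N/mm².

Compatibility: T_A·a/J_AC = T_B·b/J_CB with T_A + T_B = T₀.
J_AC = 1.36×10^-8 m⁴, J_CB = 8.80×10^-10 m⁴, so T_A = T₀·(J_AC/a)/((J_AC/a)+(J_CB/b)) = 4.866 N·m, T_B = 0.6441 N·m.
τ in each portion: τ_AC = 3.45×10^6 Pa, τ_CB = 3.56×10^6 Pa; maximum is in CB.
τ_max = T_CB·r/J = 0.6441·0.00487/8.80×10^-10 = 3.561×10^6 Pa.

3.56 N/mm²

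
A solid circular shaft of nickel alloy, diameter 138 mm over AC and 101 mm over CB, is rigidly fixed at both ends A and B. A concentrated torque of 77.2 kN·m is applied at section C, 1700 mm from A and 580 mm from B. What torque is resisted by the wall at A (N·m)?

Compatibility: T_A·a/J_AC = T_B·b/J_CB with T_A + T_B = T₀.
J_AC = 3.56×10^-5 m⁴, J_CB = 1.02×10^-5 m⁴, so T_A = T₀·(J_AC/a)/((J_AC/a)+(J_CB/b)) = 41930 N·m, T_B = 35270 N·m.

41900 N·m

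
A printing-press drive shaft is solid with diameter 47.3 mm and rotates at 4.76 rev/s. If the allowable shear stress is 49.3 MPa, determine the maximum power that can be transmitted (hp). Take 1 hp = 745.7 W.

J = πd⁴/32 = π(0.0473)⁴/32 = 4.914×10^-7 m⁴.
T_max = τ_allow·J/r = 4.93×10^7 × 4.914×10^-7 / 0.0236 = 1024 N·m.
ω = 2π·4.76 = 29.91 rad/s, so P_max = T_max·ω = 3.064×10^4 W.

41.1 hp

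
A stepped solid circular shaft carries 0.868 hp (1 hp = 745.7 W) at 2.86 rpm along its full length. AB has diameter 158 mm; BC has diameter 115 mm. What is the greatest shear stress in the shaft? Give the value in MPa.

ω = 2π·2.86/60 = 0.2995 rad/s, so T = P/ω = 0.868×745.7 / 0.2995 = 2161 N·m.
Under the same torque, τ_max = 16T/(πd³) is largest where d is smallest — segment BC (d = 115 mm).
τ_max = 16·2161/(π·(0.115)³) = 7.237×10^6 Pa.

7.24 MPa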